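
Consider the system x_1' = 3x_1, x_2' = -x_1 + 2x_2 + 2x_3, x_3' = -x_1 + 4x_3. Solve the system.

Coefficient matrix A = [[3, 0, 0], [-1, 2, 2], [-1, 0, 4]].
det(A - λI) = 0 gives eigenvalues λ = 3, 2, 4.
For λ=3: eigenvector (1,1,1).
For λ=2: eigenvector (0,1,0).
For λ=4: eigenvector (0,-1,-1).
General solution: c_1e^(3t)(1,1,1) + c_2e^(2t)(0,1,0) + c_3e^(4t)(0,-1,-1).

x_1(t) = c_1e^(3t), x_2(t) = c_1e^(3t) + c_2e^(2t) - c_3e^(4t), x_3(t) = c_1e^(3t) - c_3e^(4t)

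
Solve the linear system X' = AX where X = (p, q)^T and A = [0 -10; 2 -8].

p(t) = -2C_1e^(-4t)sin(2t) - C_1e^(-4t)cos(2t) - C_2e^(-4t)sin(2t) + 2C_2e^(-4t)cos(2t), q(t) = -C_1e^(-4t)sin(2t) + C_2e^(-4t)cos(2t)

Coefficient matrix A = [[0, -10], [2, -8]].
Characteristic polynomial det(A - λI) = λ^2 + 8λ + 20 = 0.
Eigenvalues λ = -4 ± 2i (complex conjugate pair).
For λ=-4+2i: an eigenvector is (-1,0) - i(-2,-1) = (-1 + 2i, 0 + i).
A real fundamental pair from Re and Im of e^((-4+2i)t)v: X_1 = e^(-4t)(cos(2t)·(-1,0) + sin(2t)·(-2,-1)), X_2 = e^(-4t)(sin(2t)·(-1,0) - cos(2t)·(-2,-1)).
General solution: C_1X_1 + C_2X_2.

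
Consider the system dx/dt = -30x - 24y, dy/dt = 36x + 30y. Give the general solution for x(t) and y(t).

x(t) = K_1e^(-6t) + 2K_2e^(6t), y(t) = -K_1e^(-6t) - 3K_2e^(6t)

Coefficient matrix A = [[-30, -24], [36, 30]].
Characteristic polynomial det(A - λI) = λ^2 - 36 = 0.
Eigenvalues λ = -6, 6.
For λ=-6: (A-λI) row 1 is [-24, -24], so an eigenvector is (1, -1).
For λ=6: (A-λI) row 1 is [-36, -24], so an eigenvector is (2, -3).
General solution: K_1e^(-6t)(1,-1) + K_2e^(6t)(2,-3).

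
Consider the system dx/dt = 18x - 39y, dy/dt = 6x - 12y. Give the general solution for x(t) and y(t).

x(t) = 3K_1e^(3t)sin(3t) - 2K_1e^(3t)cos(3t) - 2K_2e^(3t)sin(3t) - 3K_2e^(3t)cos(3t), y(t) = K_1e^(3t)sin(3t) - K_1e^(3t)cos(3t) - K_2e^(3t)sin(3t) - K_2e^(3t)cos(3t)

Coefficient matrix A = [[18, -39], [6, -12]].
Characteristic polynomial det(A - λI) = λ^2 - 6λ + 18 = 0.
Eigenvalues λ = 3 ± 3i (complex conjugate pair).
For λ=3+3i: an eigenvector is (-2,-1) - i(3,1) = (-2 - 3i, -1 - i).
A real fundamental pair from Re and Im of e^((3+3i)t)v: X_1 = e^(3t)(cos(3t)·(-2,-1) + sin(3t)·(3,1)), X_2 = e^(3t)(sin(3t)·(-2,-1) - cos(3t)·(3,1)).
General solution: K_1X_1 + K_2X_2.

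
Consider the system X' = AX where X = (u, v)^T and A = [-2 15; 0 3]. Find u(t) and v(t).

Coefficient matrix A = [[-2, 15], [0, 3]].
Characteristic polynomial det(A - λI) = λ^2 - λ - 6 = 0.
Eigenvalues λ = 3, -2.
For λ=3: (A-λI) row 1 is [-5, 15], so an eigenvector is (-3, -1).
For λ=-2: (A-λI) row 1 is [0, 15], so an eigenvector is (1, 0).
General solution: c_1e^(3t)(-3,-1) + c_2e^(-2t)(1,0).

u(t) = -3c_1e^(3t) + c_2e^(-2t), v(t) = -c_1e^(3t)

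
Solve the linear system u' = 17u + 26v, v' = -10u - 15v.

u(t) = 2C_1e^(t)sin(2t) - 3C_1e^(t)cos(2t) - 3C_2e^(t)sin(2t) - 2C_2e^(t)cos(2t), v(t) = -C_1e^(t)sin(2t) + 2C_1e^(t)cos(2t) + 2C_2e^(t)sin(2t) + C_2e^(t)cos(2t)

Coefficient matrix A = [[17, 26], [-10, -15]].
Characteristic polynomial det(A - λI) = λ^2 - 2λ + 5 = 0.
Eigenvalues λ = 1 ± 2i (complex conjugate pair).
For λ=1+2i: an eigenvector is (-3,2) - i(2,-1) = (-3 - 2i, 2 + i).
A real fundamental pair from Re and Im of e^((1+2i)t)v: X_1 = e^(t)(cos(2t)·(-3,2) + sin(2t)·(2,-1)), X_2 = e^(t)(sin(2t)·(-3,2) - cos(2t)·(2,-1)).
General solution: C_1X_1 + C_2X_2.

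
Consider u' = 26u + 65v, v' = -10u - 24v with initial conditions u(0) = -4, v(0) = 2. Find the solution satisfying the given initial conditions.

u(t) = 6e^(t)sin(5t) - 4e^(t)cos(5t), v(t) = -2e^(t)sin(5t) + 2e^(t)cos(5t)

Coefficient matrix A = [[26, 65], [-10, -24]].
Characteristic polynomial det(A - λI) = λ^2 - 2λ + 26 = 0.
Eigenvalues λ = 1 ± 5i (complex conjugate pair).
For λ=1+5i: an eigenvector is (-2,1) - i(3,-1) = (-2 - 3i, 1 + i).
A real fundamental pair from Re and Im of e^((1+5i)t)v: X_1 = e^(t)(cos(5t)·(-2,1) + sin(5t)·(3,-1)), X_2 = e^(t)(sin(5t)·(-2,1) - cos(5t)·(3,-1)).
General solution: c_1X_1 + c_2X_2.
Applying u(0)=-4, v(0)=2 gives c_1=2, c_2=0.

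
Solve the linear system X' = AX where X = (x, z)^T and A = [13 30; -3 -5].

Coefficient matrix A = [[13, 30], [-3, -5]].
Characteristic polynomial det(A - λI) = λ^2 - 8λ + 25 = 0.
Eigenvalues λ = 4 ± 3i (complex conjugate pair).
For λ=4+3i: an eigenvector is (1,0) - i(3,-1) = (1 - 3i, 0 + i).
A real fundamental pair from Re and Im of e^((4+3i)t)v: X_1 = e^(4t)(cos(3t)·(1,0) + sin(3t)·(3,-1)), X_2 = e^(4t)(sin(3t)·(1,0) - cos(3t)·(3,-1)).
General solution: c_1X_1 + c_2X_2.

x(t) = 3c_1e^(4t)sin(3t) + c_1e^(4t)cos(3t) + c_2e^(4t)sin(3t) - 3c_2e^(4t)cos(3t), z(t) = -c_1e^(4t)sin(3t) + c_2e^(4t)cos(3t)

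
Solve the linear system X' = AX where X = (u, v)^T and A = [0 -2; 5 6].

Coefficient matrix A = [[0, -2], [5, 6]].
Characteristic polynomial det(A - λI) = λ^2 - 6λ + 10 = 0.
Eigenvalues λ = 3 ± i (complex conjugate pair).
For λ=3+i: an eigenvector is (-1,1) - i(1,-2) = (-1 - i, 1 + 2i).
A real fundamental pair from Re and Im of e^((3+i)t)v: X_1 = e^(3t)(cos(t)·(-1,1) + sin(t)·(1,-2)), X_2 = e^(3t)(sin(t)·(-1,1) - cos(t)·(1,-2)).
General solution: c_1X_1 + c_2X_2.

u(t) = c_1e^(3t)sin(t) - c_1e^(3t)cos(t) - c_2e^(3t)sin(t) - c_2e^(3t)cos(t), v(t) = -2c_1e^(3t)sin(t) + c_1e^(3t)cos(t) + c_2e^(3t)sin(t) + 2c_2e^(3t)cos(t)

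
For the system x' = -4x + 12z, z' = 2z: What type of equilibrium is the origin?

A = [[-4,12],[0,2]]; det(A-λI) = λ^2 + 2λ - 8.
λ = 2, -4: opposite signs.

saddle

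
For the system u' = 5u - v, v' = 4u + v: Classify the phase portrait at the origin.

A = [[5,-1],[4,1]]; det(A-λI) = λ^2 - 6λ + 9.
repeated λ = 3 with a single eigenvector.

unstable improper node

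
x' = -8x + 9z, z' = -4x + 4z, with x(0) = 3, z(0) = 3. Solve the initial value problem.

x(t) = 9te^(-2t) + 3e^(-2t), z(t) = 6te^(-2t) + 3e^(-2t)

Coefficient matrix A = [[-8, 9], [-4, 4]].
Characteristic polynomial det(A - λI) = λ^2 + 4λ + 4 = 0.
Single eigenvalue λ = -2 with algebraic multiplicity 2.
Eigenvector v = (-3,-2); generalized eigenvector w with (A-λI)w=v is (-1,-1).
General solution: e^(-2t)[K_1·v + K_2·(t·v + w)].
Applying x(0)=3, z(0)=3 gives K_1=0, K_2=-3.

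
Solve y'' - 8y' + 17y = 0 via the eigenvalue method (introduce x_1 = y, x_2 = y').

y(t) = c_1e^(4t)cos(t) + c_2e^(4t)sin(t)

Let x_1 = y, x_2 = y'. Then x_1' = x_2 and x_2' = -17x_1 + 8x_2.
A = [[0,1],[-17,8]]; det(A-λI) = λ^2 - 8λ + 17.
Eigenvalues λ = 4 ± i.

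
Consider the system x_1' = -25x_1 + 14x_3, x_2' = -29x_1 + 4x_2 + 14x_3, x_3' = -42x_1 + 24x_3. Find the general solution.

Coefficient matrix A = [[-25, 0, 14], [-29, 4, 14], [-42, 0, 24]].
det(A - λI) = 0 gives eigenvalues λ = 3, -4, 4.
For λ=3: eigenvector (1,1,2).
For λ=-4: eigenvector (-2,-2,-3).
For λ=4: eigenvector (0,1,0).
General solution: C_1e^(3t)(1,1,2) + C_2e^(-4t)(-2,-2,-3) + C_3e^(4t)(0,1,0).

x_1(t) = C_1e^(3t) - 2C_2e^(-4t), x_2(t) = C_1e^(3t) - 2C_2e^(-4t) + C_3e^(4t), x_3(t) = 2C_1e^(3t) - 3C_2e^(-4t)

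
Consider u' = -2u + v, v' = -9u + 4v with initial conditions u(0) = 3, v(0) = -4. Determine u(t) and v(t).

Coefficient matrix A = [[-2, 1], [-9, 4]].
Characteristic polynomial det(A - λI) = λ^2 - 2λ + 1 = 0.
Single eigenvalue λ = 1 with algebraic multiplicity 2.
Eigenvector v = (-1,-3); generalized eigenvector w with (A-λI)w=v is (1,2).
General solution: e^(t)[c_1·v + c_2·(t·v + w)].
Applying u(0)=3, v(0)=-4 gives c_1=10, c_2=13.

u(t) = -13te^(t) + 3e^(t), v(t) = -39te^(t) - 4e^(t)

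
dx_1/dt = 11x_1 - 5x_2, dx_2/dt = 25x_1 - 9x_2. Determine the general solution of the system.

Coefficient matrix A = [[11, -5], [25, -9]].
Characteristic polynomial det(A - λI) = λ^2 - 2λ + 26 = 0.
Eigenvalues λ = 1 ± 5i (complex conjugate pair).
For λ=1+5i: an eigenvector is (0,-1) - i(1,2) = (0 - i, -1 - 2i).
A real fundamental pair from Re and Im of e^((1+5i)t)v: X_1 = e^(t)(cos(5t)·(0,-1) + sin(5t)·(1,2)), X_2 = e^(t)(sin(5t)·(0,-1) - cos(5t)·(1,2)).
General solution: K_1X_1 + K_2X_2.

x_1(t) = K_1e^(t)sin(5t) - K_2e^(t)cos(5t), x_2(t) = 2K_1e^(t)sin(5t) - K_1e^(t)cos(5t) - K_2e^(t)sin(5t) - 2K_2e^(t)cos(5t)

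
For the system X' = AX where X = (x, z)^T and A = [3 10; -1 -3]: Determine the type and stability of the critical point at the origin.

A = [[3,10],[-1,-3]]; det(A-λI) = λ^2 + 1.
λ = 0 ± i: zero real part.

center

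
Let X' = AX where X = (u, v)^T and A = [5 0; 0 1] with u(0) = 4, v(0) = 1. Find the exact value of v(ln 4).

4

A = [[5,0],[0,1]]; eigenvalues λ = 1, 5.
Eigenvectors: (0,-1) for λ=1, (1,0) for λ=5.
From the initial condition, c_1 = -1, c_2 = 4.
v(ln 4) = (-1)(4^1)(-1) + (4)(4^5)(0) = 4.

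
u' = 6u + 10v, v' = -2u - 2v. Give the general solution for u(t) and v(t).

u(t) = c_1e^(2t)sin(2t) - 2c_1e^(2t)cos(2t) - 2c_2e^(2t)sin(2t) - c_2e^(2t)cos(2t), v(t) = c_1e^(2t)cos(2t) + c_2e^(2t)sin(2t)

Coefficient matrix A = [[6, 10], [-2, -2]].
Characteristic polynomial det(A - λI) = λ^2 - 4λ + 8 = 0.
Eigenvalues λ = 2 ± 2i (complex conjugate pair).
For λ=2+2i: an eigenvector is (-2,1) - i(1,0) = (-2 - i, 1).
A real fundamental pair from Re and Im of e^((2+2i)t)v: X_1 = e^(2t)(cos(2t)·(-2,1) + sin(2t)·(1,0)), X_2 = e^(2t)(sin(2t)·(-2,1) - cos(2t)·(1,0)).
General solution: c_1X_1 + c_2X_2.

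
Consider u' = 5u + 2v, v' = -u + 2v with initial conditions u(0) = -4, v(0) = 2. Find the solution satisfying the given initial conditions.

u(t) = -4e^(4t), v(t) = 2e^(4t)

Coefficient matrix A = [[5, 2], [-1, 2]].
Characteristic polynomial det(A - λI) = λ^2 - 7λ + 12 = 0.
Eigenvalues λ = 3, 4.
For λ=3: (A-λI) row 1 is [2, 2], so an eigenvector is (1, -1).
For λ=4: (A-λI) row 1 is [1, 2], so an eigenvector is (-2, 1).
General solution: c_1e^(3t)(1,-1) + c_2e^(4t)(-2,1).
Applying u(0)=-4, v(0)=2 gives c_1=0, c_2=2.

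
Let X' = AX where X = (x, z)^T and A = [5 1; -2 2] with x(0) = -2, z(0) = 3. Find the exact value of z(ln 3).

A = [[5,1],[-2,2]]; eigenvalues λ = 3, 4.
Eigenvectors: (1,-2) for λ=3, (-1,1) for λ=4.
From the initial condition, c_1 = -1, c_2 = 1.
z(ln 3) = (-1)(3^3)(-2) + (1)(3^4)(1) = 135.

135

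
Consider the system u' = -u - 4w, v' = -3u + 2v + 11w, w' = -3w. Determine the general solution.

Coefficient matrix A = [[-1, 0, -4], [-3, 2, 11], [0, 0, -3]].
det(A - λI) = 0 gives eigenvalues λ = -1, 2, -3.
For λ=-1: eigenvector (1,1,0).
For λ=2: eigenvector (0,1,0).
For λ=-3: eigenvector (2,-1,1).
General solution: K_1e^(-t)(1,1,0) + K_2e^(2t)(0,1,0) + K_3e^(-3t)(2,-1,1).

u(t) = K_1e^(-t) + 2K_3e^(-3t), v(t) = K_1e^(-t) + K_2e^(2t) - K_3e^(-3t), w(t) = K_3e^(-3t)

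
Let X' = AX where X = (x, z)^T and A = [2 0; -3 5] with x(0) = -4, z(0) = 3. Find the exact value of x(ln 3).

-36

A = [[2,0],[-3,5]]; eigenvalues λ = 2, 5.
Eigenvectors: (1,1) for λ=2, (0,-1) for λ=5.
From the initial condition, c_1 = -4, c_2 = -7.
x(ln 3) = (-4)(3^2)(1) + (-7)(3^5)(0) = -36.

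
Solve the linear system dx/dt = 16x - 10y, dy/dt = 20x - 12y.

x(t) = 2c_1e^(2t)sin(2t) + c_1e^(2t)cos(2t) + c_2e^(2t)sin(2t) - 2c_2e^(2t)cos(2t), y(t) = 3c_1e^(2t)sin(2t) + c_1e^(2t)cos(2t) + c_2e^(2t)sin(2t) - 3c_2e^(2t)cos(2t)

Coefficient matrix A = [[16, -10], [20, -12]].
Characteristic polynomial det(A - λI) = λ^2 - 4λ + 8 = 0.
Eigenvalues λ = 2 ± 2i (complex conjugate pair).
For λ=2+2i: an eigenvector is (1,1) - i(2,3) = (1 - 2i, 1 - 3i).
A real fundamental pair from Re and Im of e^((2+2i)t)v: X_1 = e^(2t)(cos(2t)·(1,1) + sin(2t)·(2,3)), X_2 = e^(2t)(sin(2t)·(1,1) - cos(2t)·(2,3)).
General solution: c_1X_1 + c_2X_2.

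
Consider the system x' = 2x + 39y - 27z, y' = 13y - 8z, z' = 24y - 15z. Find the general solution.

x(t) = c_1e^(2t) - 3c_2e^(-3t) + 3c_3e^(t), y(t) = -c_2e^(-3t) + 2c_3e^(t), z(t) = -2c_2e^(-3t) + 3c_3e^(t)

Coefficient matrix A = [[2, 39, -27], [0, 13, -8], [0, 24, -15]].
det(A - λI) = 0 gives eigenvalues λ = 2, -3, 1.
For λ=2: eigenvector (1,0,0).
For λ=-3: eigenvector (-3,-1,-2).
For λ=1: eigenvector (3,2,3).
General solution: c_1e^(2t)(1,0,0) + c_2e^(-3t)(-3,-1,-2) + c_3e^(t)(3,2,3).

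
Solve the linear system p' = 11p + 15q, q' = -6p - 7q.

p(t) = C_1e^(2t)sin(3t) + 2C_1e^(2t)cos(3t) + 2C_2e^(2t)sin(3t) - C_2e^(2t)cos(3t), q(t) = -C_1e^(2t)sin(3t) - C_1e^(2t)cos(3t) - C_2e^(2t)sin(3t) + C_2e^(2t)cos(3t)

Coefficient matrix A = [[11, 15], [-6, -7]].
Characteristic polynomial det(A - λI) = λ^2 - 4λ + 13 = 0.
Eigenvalues λ = 2 ± 3i (complex conjugate pair).
For λ=2+3i: an eigenvector is (2,-1) - i(1,-1) = (2 - i, -1 + i).
A real fundamental pair from Re and Im of e^((2+3i)t)v: X_1 = e^(2t)(cos(3t)·(2,-1) + sin(3t)·(1,-1)), X_2 = e^(2t)(sin(3t)·(2,-1) - cos(3t)·(1,-1)).
General solution: C_1X_1 + C_2X_2.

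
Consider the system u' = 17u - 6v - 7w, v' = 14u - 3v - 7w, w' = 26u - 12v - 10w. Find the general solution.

u(t) = c_1e^(-3t) + c_2e^(3t) - c_3e^(4t), v(t) = c_1e^(-3t) - c_3e^(4t), w(t) = 2c_1e^(-3t) + 2c_2e^(3t) - c_3e^(4t)

Coefficient matrix A = [[17, -6, -7], [14, -3, -7], [26, -12, -10]].
det(A - λI) = 0 gives eigenvalues λ = -3, 3, 4.
For λ=-3: eigenvector (1,1,2).
For λ=3: eigenvector (1,0,2).
For λ=4: eigenvector (-1,-1,-1).
General solution: c_1e^(-3t)(1,1,2) + c_2e^(3t)(1,0,2) + c_3e^(4t)(-1,-1,-1).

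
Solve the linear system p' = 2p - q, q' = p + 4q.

Coefficient matrix A = [[2, -1], [1, 4]].
Characteristic polynomial det(A - λI) = λ^2 - 6λ + 9 = 0.
Single eigenvalue λ = 3 with algebraic multiplicity 2.
Eigenvector v = (1,-1); generalized eigenvector w with (A-λI)w=v is (-1,0).
General solution: e^(3t)[K_1·v + K_2·(t·v + w)].

p(t) = K_1e^(3t) + K_2te^(3t) - K_2e^(3t), q(t) = -K_1e^(3t) - K_2te^(3t)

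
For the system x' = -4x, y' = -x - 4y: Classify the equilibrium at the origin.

stable improper node

A = [[-4,0],[-1,-4]]; det(A-λI) = λ^2 + 8λ + 16.
repeated λ = -4 with a single eigenvector.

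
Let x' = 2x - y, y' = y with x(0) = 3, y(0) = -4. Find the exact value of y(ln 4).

-16

A = [[2,-1],[0,1]]; eigenvalues λ = 2, 1.
Eigenvectors: (-1,0) for λ=2, (1,1) for λ=1.
From the initial condition, c_1 = -7, c_2 = -4.
y(ln 4) = (-7)(4^2)(0) + (-4)(4^1)(1) = -16.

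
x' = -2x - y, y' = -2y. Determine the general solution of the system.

x(t) = c_1e^(-2t) + c_2te^(-2t) + 3c_2e^(-2t), y(t) = -c_2e^(-2t)

Coefficient matrix A = [[-2, -1], [0, -2]].
Characteristic polynomial det(A - λI) = λ^2 + 4λ + 4 = 0.
Single eigenvalue λ = -2 with algebraic multiplicity 2.
Eigenvector v = (1,0); generalized eigenvector w with (A-λI)w=v is (3,-1).
General solution: e^(-2t)[c_1·v + c_2·(t·v + w)].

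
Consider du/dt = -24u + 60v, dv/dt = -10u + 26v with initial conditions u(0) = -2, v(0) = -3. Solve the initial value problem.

u(t) = -14e^(6t) + 12e^(-4t), v(t) = -7e^(6t) + 4e^(-4t)

Coefficient matrix A = [[-24, 60], [-10, 26]].
Characteristic polynomial det(A - λI) = λ^2 - 2λ - 24 = 0.
Eigenvalues λ = 6, -4.
For λ=6: (A-λI) row 1 is [-30, 60], so an eigenvector is (-2, -1).
For λ=-4: (A-λI) row 1 is [-20, 60], so an eigenvector is (3, 1).
General solution: C_1e^(6t)(-2,-1) + C_2e^(-4t)(3,1).
Applying u(0)=-2, v(0)=-3 gives C_1=7, C_2=4.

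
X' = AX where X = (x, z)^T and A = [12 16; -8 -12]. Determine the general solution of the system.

Coefficient matrix A = [[12, 16], [-8, -12]].
Characteristic polynomial det(A - λI) = λ^2 - 16 = 0.
Eigenvalues λ = 4, -4.
For λ=4: (A-λI) row 1 is [8, 16], so an eigenvector is (2, -1).
For λ=-4: (A-λI) row 1 is [16, 16], so an eigenvector is (1, -1).
General solution: K_1e^(4t)(2,-1) + K_2e^(-4t)(1,-1).

x(t) = 2K_1e^(4t) + K_2e^(-4t), z(t) = -K_1e^(4t) - K_2e^(-4t)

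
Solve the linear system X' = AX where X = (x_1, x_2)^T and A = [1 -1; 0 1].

Coefficient matrix A = [[1, -1], [0, 1]].
Characteristic polynomial det(A - λI) = λ^2 - 2λ + 1 = 0.
Single eigenvalue λ = 1 with algebraic multiplicity 2.
Eigenvector v = (-1,0); generalized eigenvector w with (A-λI)w=v is (-2,1).
General solution: e^(t)[c_1·v + c_2·(t·v + w)].

x_1(t) = -c_1e^(t) - c_2te^(t) - 2c_2e^(t), x_2(t) = c_2e^(t)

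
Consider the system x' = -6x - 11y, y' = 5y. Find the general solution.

Coefficient matrix A = [[-6, -11], [0, 5]].
Characteristic polynomial det(A - λI) = λ^2 + λ - 30 = 0.
Eigenvalues λ = 5, -6.
For λ=5: (A-λI) row 1 is [-11, -11], so an eigenvector is (1, -1).
For λ=-6: (A-λI) row 1 is [0, -11], so an eigenvector is (1, 0).
General solution: c_1e^(5t)(1,-1) + c_2e^(-6t)(1,0).

x(t) = c_1e^(5t) + c_2e^(-6t), y(t) = -c_1e^(5t)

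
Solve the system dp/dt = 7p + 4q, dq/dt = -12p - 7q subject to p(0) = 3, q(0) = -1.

p(t) = 10e^(t) - 7e^(-t), q(t) = -15e^(t) + 14e^(-t)

Coefficient matrix A = [[7, 4], [-12, -7]].
Characteristic polynomial det(A - λI) = λ^2 - 1 = 0.
Eigenvalues λ = -1, 1.
For λ=-1: (A-λI) row 1 is [8, 4], so an eigenvector is (-1, 2).
For λ=1: (A-λI) row 1 is [6, 4], so an eigenvector is (2, -3).
General solution: C_1e^(-t)(-1,2) + C_2e^(t)(2,-3).
Applying p(0)=3, q(0)=-1 gives C_1=7, C_2=5.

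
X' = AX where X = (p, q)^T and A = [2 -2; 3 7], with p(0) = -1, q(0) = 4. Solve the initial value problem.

p(t) = -6e^(5t) + 5e^(4t), q(t) = 9e^(5t) - 5e^(4t)

Coefficient matrix A = [[2, -2], [3, 7]].
Characteristic polynomial det(A - λI) = λ^2 - 9λ + 20 = 0.
Eigenvalues λ = 4, 5.
For λ=4: (A-λI) row 1 is [-2, -2], so an eigenvector is (-1, 1).
For λ=5: (A-λI) row 1 is [-3, -2], so an eigenvector is (2, -3).
General solution: C_1e^(4t)(-1,1) + C_2e^(5t)(2,-3).
Applying p(0)=-1, q(0)=4 gives C_1=-5, C_2=-3.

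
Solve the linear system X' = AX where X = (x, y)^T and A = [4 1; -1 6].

Coefficient matrix A = [[4, 1], [-1, 6]].
Characteristic polynomial det(A - λI) = λ^2 - 10λ + 25 = 0.
Single eigenvalue λ = 5 with algebraic multiplicity 2.
Eigenvector v = (1,1); generalized eigenvector w with (A-λI)w=v is (-1,0).
General solution: e^(5t)[C_1·v + C_2·(t·v + w)].

x(t) = C_1e^(5t) + C_2te^(5t) - C_2e^(5t), y(t) = C_1e^(5t) + C_2te^(5t)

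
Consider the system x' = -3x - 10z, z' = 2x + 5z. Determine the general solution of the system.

Coefficient matrix A = [[-3, -10], [2, 5]].
Characteristic polynomial det(A - λI) = λ^2 - 2λ + 5 = 0.
Eigenvalues λ = 1 ± 2i (complex conjugate pair).
For λ=1+2i: an eigenvector is (2,-1) - i(1,0) = (2 - i, -1).
A real fundamental pair from Re and Im of e^((1+2i)t)v: X_1 = e^(t)(cos(2t)·(2,-1) + sin(2t)·(1,0)), X_2 = e^(t)(sin(2t)·(2,-1) - cos(2t)·(1,0)).
General solution: C_1X_1 + C_2X_2.

x(t) = C_1e^(t)sin(2t) + 2C_1e^(t)cos(2t) + 2C_2e^(t)sin(2t) - C_2e^(t)cos(2t), z(t) = -C_1e^(t)cos(2t) - C_2e^(t)sin(2t)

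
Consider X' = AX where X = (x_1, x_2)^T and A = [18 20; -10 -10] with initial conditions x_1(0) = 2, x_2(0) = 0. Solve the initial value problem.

x_1(t) = 14e^(4t)sin(2t) + 2e^(4t)cos(2t), x_2(t) = -10e^(4t)sin(2t)

Coefficient matrix A = [[18, 20], [-10, -10]].
Characteristic polynomial det(A - λI) = λ^2 - 8λ + 20 = 0.
Eigenvalues λ = 4 ± 2i (complex conjugate pair).
For λ=4+2i: an eigenvector is (-3,2) - i(-1,1) = (-3 + i, 2 - i).
A real fundamental pair from Re and Im of e^((4+2i)t)v: X_1 = e^(4t)(cos(2t)·(-3,2) + sin(2t)·(-1,1)), X_2 = e^(4t)(sin(2t)·(-3,2) - cos(2t)·(-1,1)).
General solution: K_1X_1 + K_2X_2.
Applying x_1(0)=2, x_2(0)=0 gives K_1=-2, K_2=-4.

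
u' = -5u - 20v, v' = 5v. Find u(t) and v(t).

u(t) = -2K_1e^(5t) - K_2e^(-5t), v(t) = K_1e^(5t)

Coefficient matrix A = [[-5, -20], [0, 5]].
Characteristic polynomial det(A - λI) = λ^2 - 25 = 0.
Eigenvalues λ = 5, -5.
For λ=5: (A-λI) row 1 is [-10, -20], so an eigenvector is (-2, 1).
For λ=-5: (A-λI) row 1 is [0, -20], so an eigenvector is (-1, 0).
General solution: K_1e^(5t)(-2,1) + K_2e^(-5t)(-1,0).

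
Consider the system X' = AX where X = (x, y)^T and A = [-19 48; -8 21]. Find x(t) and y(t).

Coefficient matrix A = [[-19, 48], [-8, 21]].
Characteristic polynomial det(A - λI) = λ^2 - 2λ - 15 = 0.
Eigenvalues λ = 5, -3.
For λ=5: (A-λI) row 1 is [-24, 48], so an eigenvector is (2, 1).
For λ=-3: (A-λI) row 1 is [-16, 48], so an eigenvector is (3, 1).
General solution: c_1e^(5t)(2,1) + c_2e^(-3t)(3,1).

x(t) = 2c_1e^(5t) + 3c_2e^(-3t), y(t) = c_1e^(5t) + c_2e^(-3t)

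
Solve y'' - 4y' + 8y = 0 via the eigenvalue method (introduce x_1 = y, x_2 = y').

Let x_1 = y, x_2 = y'. Then x_1' = x_2 and x_2' = -8x_1 + 4x_2.
A = [[0,1],[-8,4]]; det(A-λI) = λ^2 - 4λ + 8.
Eigenvalues λ = 2 ± 2i.

y(t) = c_1e^(2t)cos(2t) + c_2e^(2t)sin(2t)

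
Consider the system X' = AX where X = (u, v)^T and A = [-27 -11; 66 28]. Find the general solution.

u(t) = -c_1e^(6t) - c_2e^(-5t), v(t) = 3c_1e^(6t) + 2c_2e^(-5t)

Coefficient matrix A = [[-27, -11], [66, 28]].
Characteristic polynomial det(A - λI) = λ^2 - λ - 30 = 0.
Eigenvalues λ = 6, -5.
For λ=6: (A-λI) row 1 is [-33, -11], so an eigenvector is (-1, 3).
For λ=-5: (A-λI) row 1 is [-22, -11], so an eigenvector is (-1, 2).
General solution: c_1e^(6t)(-1,3) + c_2e^(-5t)(-1,2).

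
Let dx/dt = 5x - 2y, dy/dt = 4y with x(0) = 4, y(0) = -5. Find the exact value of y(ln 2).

-80

A = [[5,-2],[0,4]]; eigenvalues λ = 4, 5.
Eigenvectors: (-2,-1) for λ=4, (-1,0) for λ=5.
From the initial condition, c_1 = 5, c_2 = -14.
y(ln 2) = (5)(2^4)(-1) + (-14)(2^5)(0) = -80.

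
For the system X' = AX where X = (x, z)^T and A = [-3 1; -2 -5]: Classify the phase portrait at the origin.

stable spiral

A = [[-3,1],[-2,-5]]; det(A-λI) = λ^2 + 8λ + 17.
λ = -4 ± i: negative real part.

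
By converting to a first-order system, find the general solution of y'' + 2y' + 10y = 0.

y(t) = c_1e^(-t)cos(3t) + c_2e^(-t)sin(3t)

Let x_1 = y, x_2 = y'. Then x_1' = x_2 and x_2' = -10x_1 - 2x_2.
A = [[0,1],[-10,-2]]; det(A-λI) = λ^2 + 2λ + 10.
Eigenvalues λ = -1 ± 3i.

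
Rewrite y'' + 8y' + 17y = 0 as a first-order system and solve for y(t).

Let x_1 = y, x_2 = y'. Then x_1' = x_2 and x_2' = -17x_1 - 8x_2.
A = [[0,1],[-17,-8]]; det(A-λI) = λ^2 + 8λ + 17.
Eigenvalues λ = -4 ± i.

y(t) = C_1e^(-4t)cos(t) + C_2e^(-4t)sin(t)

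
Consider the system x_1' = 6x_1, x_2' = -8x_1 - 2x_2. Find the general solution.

x_1(t) = c_2e^(6t), x_2(t) = c_1e^(-2t) - c_2e^(6t)

Coefficient matrix A = [[6, 0], [-8, -2]].
Characteristic polynomial det(A - λI) = λ^2 - 4λ - 12 = 0.
Eigenvalues λ = -2, 6.
For λ=-2: (A-λI) row 1 is [8, 0], so an eigenvector is (0, 1).
For λ=6: (A-λI) row 2 is [-8, -8], so an eigenvector is (1, -1).
General solution: c_1e^(-2t)(0,1) + c_2e^(6t)(1,-1).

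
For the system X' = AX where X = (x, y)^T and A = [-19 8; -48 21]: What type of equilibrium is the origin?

saddle

A = [[-19,8],[-48,21]]; det(A-λI) = λ^2 - 2λ - 15.
λ = -3, 5: opposite signs.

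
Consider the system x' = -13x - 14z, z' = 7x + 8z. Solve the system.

x(t) = -C_1e^(t) - 2C_2e^(-6t), z(t) = C_1e^(t) + C_2e^(-6t)

Coefficient matrix A = [[-13, -14], [7, 8]].
Characteristic polynomial det(A - λI) = λ^2 + 5λ - 6 = 0.
Eigenvalues λ = 1, -6.
For λ=1: (A-λI) row 1 is [-14, -14], so an eigenvector is (-1, 1).
For λ=-6: (A-λI) row 1 is [-7, -14], so an eigenvector is (-2, 1).
General solution: C_1e^(t)(-1,1) + C_2e^(-6t)(-2,1).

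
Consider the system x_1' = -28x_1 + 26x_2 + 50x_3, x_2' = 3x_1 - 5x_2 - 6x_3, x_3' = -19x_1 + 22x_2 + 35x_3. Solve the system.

x_1(t) = -7K_1e^(4t) - 6K_2e^(t) + 2K_3e^(-3t), x_2(t) = K_1e^(4t) + K_2e^(t), x_3(t) = -5K_1e^(4t) - 4K_2e^(t) + K_3e^(-3t)

Coefficient matrix A = [[-28, 26, 50], [3, -5, -6], [-19, 22, 35]].
det(A - λI) = 0 gives eigenvalues λ = 4, 1, -3.
For λ=4: eigenvector (-7,1,-5).
For λ=1: eigenvector (-6,1,-4).
For λ=-3: eigenvector (2,0,1).
General solution: K_1e^(4t)(-7,1,-5) + K_2e^(t)(-6,1,-4) + K_3e^(-3t)(2,0,1).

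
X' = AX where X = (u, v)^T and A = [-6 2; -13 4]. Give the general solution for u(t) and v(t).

u(t) = -c_1e^(-t)sin(t) - c_1e^(-t)cos(t) - c_2e^(-t)sin(t) + c_2e^(-t)cos(t), v(t) = -2c_1e^(-t)sin(t) - 3c_1e^(-t)cos(t) - 3c_2e^(-t)sin(t) + 2c_2e^(-t)cos(t)

Coefficient matrix A = [[-6, 2], [-13, 4]].
Characteristic polynomial det(A - λI) = λ^2 + 2λ + 2 = 0.
Eigenvalues λ = -1 ± i (complex conjugate pair).
For λ=-1+i: an eigenvector is (-1,-3) - i(-1,-2) = (-1 + i, -3 + 2i).
A real fundamental pair from Re and Im of e^((-1+i)t)v: X_1 = e^(-t)(cos(t)·(-1,-3) + sin(t)·(-1,-2)), X_2 = e^(-t)(sin(t)·(-1,-3) - cos(t)·(-1,-2)).
General solution: c_1X_1 + c_2X_2.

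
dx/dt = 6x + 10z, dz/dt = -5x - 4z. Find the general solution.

Coefficient matrix A = [[6, 10], [-5, -4]].
Characteristic polynomial det(A - λI) = λ^2 - 2λ + 26 = 0.
Eigenvalues λ = 1 ± 5i (complex conjugate pair).
For λ=1+5i: an eigenvector is (-1,1) - i(1,0) = (-1 - i, 1).
A real fundamental pair from Re and Im of e^((1+5i)t)v: X_1 = e^(t)(cos(5t)·(-1,1) + sin(5t)·(1,0)), X_2 = e^(t)(sin(5t)·(-1,1) - cos(5t)·(1,0)).
General solution: C_1X_1 + C_2X_2.

x(t) = C_1e^(t)sin(5t) - C_1e^(t)cos(5t) - C_2e^(t)sin(5t) - C_2e^(t)cos(5t), z(t) = C_1e^(t)cos(5t) + C_2e^(t)sin(5t)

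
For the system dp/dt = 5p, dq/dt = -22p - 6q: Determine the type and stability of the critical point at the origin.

saddle

A = [[5,0],[-22,-6]]; det(A-λI) = λ^2 + λ - 30.
λ = 5, -6: opposite signs.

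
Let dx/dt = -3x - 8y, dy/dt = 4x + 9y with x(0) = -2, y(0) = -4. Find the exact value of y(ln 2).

-308

A = [[-3,-8],[4,9]]; eigenvalues λ = 5, 1.
Eigenvectors: (1,-1) for λ=5, (-2,1) for λ=1.
From the initial condition, c_1 = 10, c_2 = 6.
y(ln 2) = (10)(2^5)(-1) + (6)(2^1)(1) = -308.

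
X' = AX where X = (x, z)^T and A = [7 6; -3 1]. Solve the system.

Coefficient matrix A = [[7, 6], [-3, 1]].
Characteristic polynomial det(A - λI) = λ^2 - 8λ + 25 = 0.
Eigenvalues λ = 4 ± 3i (complex conjugate pair).
For λ=4+3i: an eigenvector is (1,-1) - i(-1,0) = (1 + i, -1).
A real fundamental pair from Re and Im of e^((4+3i)t)v: X_1 = e^(4t)(cos(3t)·(1,-1) + sin(3t)·(-1,0)), X_2 = e^(4t)(sin(3t)·(1,-1) - cos(3t)·(-1,0)).
General solution: K_1X_1 + K_2X_2.

x(t) = -K_1e^(4t)sin(3t) + K_1e^(4t)cos(3t) + K_2e^(4t)sin(3t) + K_2e^(4t)cos(3t), z(t) = -K_1e^(4t)cos(3t) - K_2e^(4t)sin(3t)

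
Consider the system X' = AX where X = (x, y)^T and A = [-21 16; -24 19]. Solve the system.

x(t) = -C_1e^(-5t) - 2C_2e^(3t), y(t) = -C_1e^(-5t) - 3C_2e^(3t)

Coefficient matrix A = [[-21, 16], [-24, 19]].
Characteristic polynomial det(A - λI) = λ^2 + 2λ - 15 = 0.
Eigenvalues λ = -5, 3.
For λ=-5: (A-λI) row 1 is [-16, 16], so an eigenvector is (-1, -1).
For λ=3: (A-λI) row 1 is [-24, 16], so an eigenvector is (-2, -3).
General solution: C_1e^(-5t)(-1,-1) + C_2e^(3t)(-2,-3).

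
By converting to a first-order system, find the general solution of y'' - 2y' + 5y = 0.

Let x_1 = y, x_2 = y'. Then x_1' = x_2 and x_2' = -5x_1 + 2x_2.
A = [[0,1],[-5,2]]; det(A-λI) = λ^2 - 2λ + 5.
Eigenvalues λ = 1 ± 2i.

y(t) = c_1e^(t)cos(2t) + c_2e^(t)sin(2t)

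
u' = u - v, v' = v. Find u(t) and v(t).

Coefficient matrix A = [[1, -1], [0, 1]].
Characteristic polynomial det(A - λI) = λ^2 - 2λ + 1 = 0.
Single eigenvalue λ = 1 with algebraic multiplicity 2.
Eigenvector v = (1,0); generalized eigenvector w with (A-λI)w=v is (3,-1).
General solution: e^(t)[K_1·v + K_2·(t·v + w)].

u(t) = K_1e^(t) + K_2te^(t) + 3K_2e^(t), v(t) = -K_2e^(t)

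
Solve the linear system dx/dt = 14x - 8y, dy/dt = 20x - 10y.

Coefficient matrix A = [[14, -8], [20, -10]].
Characteristic polynomial det(A - λI) = λ^2 - 4λ + 20 = 0.
Eigenvalues λ = 2 ± 4i (complex conjugate pair).
For λ=2+4i: an eigenvector is (-1,-1) - i(-1,-2) = (-1 + i, -1 + 2i).
A real fundamental pair from Re and Im of e^((2+4i)t)v: X_1 = e^(2t)(cos(4t)·(-1,-1) + sin(4t)·(-1,-2)), X_2 = e^(2t)(sin(4t)·(-1,-1) - cos(4t)·(-1,-2)).
General solution: C_1X_1 + C_2X_2.

x(t) = -C_1e^(2t)sin(4t) - C_1e^(2t)cos(4t) - C_2e^(2t)sin(4t) + C_2e^(2t)cos(4t), y(t) = -2C_1e^(2t)sin(4t) - C_1e^(2t)cos(4t) - C_2e^(2t)sin(4t) + 2C_2e^(2t)cos(4t)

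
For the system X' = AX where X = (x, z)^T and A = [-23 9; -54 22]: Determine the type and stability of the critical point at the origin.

A = [[-23,9],[-54,22]]; det(A-λI) = λ^2 + λ - 20.
λ = 4, -5: opposite signs.

saddle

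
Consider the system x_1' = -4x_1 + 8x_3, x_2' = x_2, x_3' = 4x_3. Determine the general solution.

x_1(t) = -c_1e^(4t) + c_3e^(-4t), x_2(t) = c_2e^(t), x_3(t) = -c_1e^(4t)

Coefficient matrix A = [[-4, 0, 8], [0, 1, 0], [0, 0, 4]].
det(A - λI) = 0 gives eigenvalues λ = 4, 1, -4.
For λ=4: eigenvector (-1,0,-1).
For λ=1: eigenvector (0,1,0).
For λ=-4: eigenvector (1,0,0).
General solution: c_1e^(4t)(-1,0,-1) + c_2e^(t)(0,1,0) + c_3e^(-4t)(1,0,0).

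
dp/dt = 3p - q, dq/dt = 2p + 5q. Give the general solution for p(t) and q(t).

Coefficient matrix A = [[3, -1], [2, 5]].
Characteristic polynomial det(A - λI) = λ^2 - 8λ + 17 = 0.
Eigenvalues λ = 4 ± i (complex conjugate pair).
For λ=4+i: an eigenvector is (0,-1) - i(1,-1) = (0 - i, -1 + i).
A real fundamental pair from Re and Im of e^((4+i)t)v: X_1 = e^(4t)(cos(t)·(0,-1) + sin(t)·(1,-1)), X_2 = e^(4t)(sin(t)·(0,-1) - cos(t)·(1,-1)).
General solution: c_1X_1 + c_2X_2.

p(t) = c_1e^(4t)sin(t) - c_2e^(4t)cos(t), q(t) = -c_1e^(4t)sin(t) - c_1e^(4t)cos(t) - c_2e^(4t)sin(t) + c_2e^(4t)cos(t)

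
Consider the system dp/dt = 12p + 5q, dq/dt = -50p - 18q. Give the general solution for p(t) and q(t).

Coefficient matrix A = [[12, 5], [-50, -18]].
Characteristic polynomial det(A - λI) = λ^2 + 6λ + 34 = 0.
Eigenvalues λ = -3 ± 5i (complex conjugate pair).
For λ=-3+5i: an eigenvector is (0,-1) - i(-1,3) = (0 + i, -1 - 3i).
A real fundamental pair from Re and Im of e^((-3+5i)t)v: X_1 = e^(-3t)(cos(5t)·(0,-1) + sin(5t)·(-1,3)), X_2 = e^(-3t)(sin(5t)·(0,-1) - cos(5t)·(-1,3)).
General solution: c_1X_1 + c_2X_2.

p(t) = -c_1e^(-3t)sin(5t) + c_2e^(-3t)cos(5t), q(t) = 3c_1e^(-3t)sin(5t) - c_1e^(-3t)cos(5t) - c_2e^(-3t)sin(5t) - 3c_2e^(-3t)cos(5t)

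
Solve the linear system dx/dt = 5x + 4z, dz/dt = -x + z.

Coefficient matrix A = [[5, 4], [-1, 1]].
Characteristic polynomial det(A - λI) = λ^2 - 6λ + 9 = 0.
Single eigenvalue λ = 3 with algebraic multiplicity 2.
Eigenvector v = (-2,1); generalized eigenvector w with (A-λI)w=v is (-1,0).
General solution: e^(3t)[C_1·v + C_2·(t·v + w)].

x(t) = -2C_1e^(3t) - 2C_2te^(3t) - C_2e^(3t), z(t) = C_1e^(3t) + C_2te^(3t)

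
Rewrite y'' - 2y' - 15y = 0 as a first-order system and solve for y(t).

Let x_1 = y, x_2 = y'. Then x_1' = x_2 and x_2' = 15x_1 + 2x_2.
A = [[0,1],[15,2]]; det(A-λI) = λ^2 - 2λ - 15.
Eigenvalues λ = -3, 5 with eigenvectors (1,-3), (1,5).

y(t) = K_1e^(-3t) + K_2e^(5t)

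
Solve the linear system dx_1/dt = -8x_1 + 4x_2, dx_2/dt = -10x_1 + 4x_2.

Coefficient matrix A = [[-8, 4], [-10, 4]].
Characteristic polynomial det(A - λI) = λ^2 + 4λ + 8 = 0.
Eigenvalues λ = -2 ± 2i (complex conjugate pair).
For λ=-2+2i: an eigenvector is (-1,-2) - i(-1,-1) = (-1 + i, -2 + i).
A real fundamental pair from Re and Im of e^((-2+2i)t)v: X_1 = e^(-2t)(cos(2t)·(-1,-2) + sin(2t)·(-1,-1)), X_2 = e^(-2t)(sin(2t)·(-1,-2) - cos(2t)·(-1,-1)).
General solution: C_1X_1 + C_2X_2.

x_1(t) = -C_1e^(-2t)sin(2t) - C_1e^(-2t)cos(2t) - C_2e^(-2t)sin(2t) + C_2e^(-2t)cos(2t), x_2(t) = -C_1e^(-2t)sin(2t) - 2C_1e^(-2t)cos(2t) - 2C_2e^(-2t)sin(2t) + C_2e^(-2t)cos(2t)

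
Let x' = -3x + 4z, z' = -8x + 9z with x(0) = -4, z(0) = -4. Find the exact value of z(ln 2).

-8

A = [[-3,4],[-8,9]]; eigenvalues λ = 1, 5.
Eigenvectors: (1,1) for λ=1, (-1,-2) for λ=5.
From the initial condition, c_1 = -4, c_2 = 0.
z(ln 2) = (-4)(2^1)(1) + (0)(2^5)(-2) = -8.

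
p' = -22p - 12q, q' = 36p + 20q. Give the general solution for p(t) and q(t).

p(t) = -C_1e^(2t) - 2C_2e^(-4t), q(t) = 2C_1e^(2t) + 3C_2e^(-4t)

Coefficient matrix A = [[-22, -12], [36, 20]].
Characteristic polynomial det(A - λI) = λ^2 + 2λ - 8 = 0.
Eigenvalues λ = 2, -4.
For λ=2: (A-λI) row 1 is [-24, -12], so an eigenvector is (-1, 2).
For λ=-4: (A-λI) row 1 is [-18, -12], so an eigenvector is (-2, 3).
General solution: C_1e^(2t)(-1,2) + C_2e^(-4t)(-2,3).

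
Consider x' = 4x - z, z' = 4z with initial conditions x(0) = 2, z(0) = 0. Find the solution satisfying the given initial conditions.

x(t) = 2e^(4t), z(t) = 0

Coefficient matrix A = [[4, -1], [0, 4]].
Characteristic polynomial det(A - λI) = λ^2 - 8λ + 16 = 0.
Single eigenvalue λ = 4 with algebraic multiplicity 2.
Eigenvector v = (1,0); generalized eigenvector w with (A-λI)w=v is (-2,-1).
General solution: e^(4t)[K_1·v + K_2·(t·v + w)].
Applying x(0)=2, z(0)=0 gives K_1=2, K_2=0.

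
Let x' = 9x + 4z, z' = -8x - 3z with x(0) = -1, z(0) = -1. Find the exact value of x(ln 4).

A = [[9,4],[-8,-3]]; eigenvalues λ = 1, 5.
Eigenvectors: (-1,2) for λ=1, (-1,1) for λ=5.
From the initial condition, c_1 = -2, c_2 = 3.
x(ln 4) = (-2)(4^1)(-1) + (3)(4^5)(-1) = -3064.

-3064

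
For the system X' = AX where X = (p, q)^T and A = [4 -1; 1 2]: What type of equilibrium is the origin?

unstable improper node

A = [[4,-1],[1,2]]; det(A-λI) = λ^2 - 6λ + 9.
repeated λ = 3 with a single eigenvector.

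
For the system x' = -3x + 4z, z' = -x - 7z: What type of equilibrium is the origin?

A = [[-3,4],[-1,-7]]; det(A-λI) = λ^2 + 10λ + 25.
repeated λ = -5 with a single eigenvector.

stable improper node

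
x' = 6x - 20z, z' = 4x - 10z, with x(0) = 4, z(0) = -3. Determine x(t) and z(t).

Coefficient matrix A = [[6, -20], [4, -10]].
Characteristic polynomial det(A - λI) = λ^2 + 4λ + 20 = 0.
Eigenvalues λ = -2 ± 4i (complex conjugate pair).
For λ=-2+4i: an eigenvector is (2,1) - i(-1,0) = (2 + i, 1).
A real fundamental pair from Re and Im of e^((-2+4i)t)v: X_1 = e^(-2t)(cos(4t)·(2,1) + sin(4t)·(-1,0)), X_2 = e^(-2t)(sin(4t)·(2,1) - cos(4t)·(-1,0)).
General solution: c_1X_1 + c_2X_2.
Applying x(0)=4, z(0)=-3 gives c_1=-3, c_2=10.

x(t) = 23e^(-2t)sin(4t) + 4e^(-2t)cos(4t), z(t) = 10e^(-2t)sin(4t) - 3e^(-2t)cos(4t)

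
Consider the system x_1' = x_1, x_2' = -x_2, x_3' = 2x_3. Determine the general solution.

Coefficient matrix A = [[1, 0, 0], [0, -1, 0], [0, 0, 2]].
det(A - λI) = 0 gives eigenvalues λ = -1, 1, 2.
For λ=-1: eigenvector (0,1,0).
For λ=1: eigenvector (1,0,0).
For λ=2: eigenvector (0,0,1).
General solution: c_1e^(-t)(0,1,0) + c_2e^(t)(1,0,0) + c_3e^(2t)(0,0,1).

x_1(t) = c_2e^(t), x_2(t) = c_1e^(-t), x_3(t) = c_3e^(2t)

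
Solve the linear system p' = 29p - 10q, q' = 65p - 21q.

p(t) = -K_1e^(4t)sin(5t) - K_1e^(4t)cos(5t) - K_2e^(4t)sin(5t) + K_2e^(4t)cos(5t), q(t) = -3K_1e^(4t)sin(5t) - 2K_1e^(4t)cos(5t) - 2K_2e^(4t)sin(5t) + 3K_2e^(4t)cos(5t)

Coefficient matrix A = [[29, -10], [65, -21]].
Characteristic polynomial det(A - λI) = λ^2 - 8λ + 41 = 0.
Eigenvalues λ = 4 ± 5i (complex conjugate pair).
For λ=4+5i: an eigenvector is (-1,-2) - i(-1,-3) = (-1 + i, -2 + 3i).
A real fundamental pair from Re and Im of e^((4+5i)t)v: X_1 = e^(4t)(cos(5t)·(-1,-2) + sin(5t)·(-1,-3)), X_2 = e^(4t)(sin(5t)·(-1,-2) - cos(5t)·(-1,-3)).
General solution: K_1X_1 + K_2X_2.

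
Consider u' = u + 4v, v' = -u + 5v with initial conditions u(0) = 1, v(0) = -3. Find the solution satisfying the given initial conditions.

Coefficient matrix A = [[1, 4], [-1, 5]].
Characteristic polynomial det(A - λI) = λ^2 - 6λ + 9 = 0.
Single eigenvalue λ = 3 with algebraic multiplicity 2.
Eigenvector v = (2,1); generalized eigenvector w with (A-λI)w=v is (-3,-1).
General solution: e^(3t)[c_1·v + c_2·(t·v + w)].
Applying u(0)=1, v(0)=-3 gives c_1=-10, c_2=-7.

u(t) = -14te^(3t) + e^(3t), v(t) = -7te^(3t) - 3e^(3t)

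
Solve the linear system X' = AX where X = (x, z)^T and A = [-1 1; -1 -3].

x(t) = c_1e^(-2t) + c_2te^(-2t) - 2c_2e^(-2t), z(t) = -c_1e^(-2t) - c_2te^(-2t) + 3c_2e^(-2t)

Coefficient matrix A = [[-1, 1], [-1, -3]].
Characteristic polynomial det(A - λI) = λ^2 + 4λ + 4 = 0.
Single eigenvalue λ = -2 with algebraic multiplicity 2.
Eigenvector v = (1,-1); generalized eigenvector w with (A-λI)w=v is (-2,3).
General solution: e^(-2t)[c_1·v + c_2·(t·v + w)].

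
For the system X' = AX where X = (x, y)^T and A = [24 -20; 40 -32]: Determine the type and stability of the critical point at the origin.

A = [[24,-20],[40,-32]]; det(A-λI) = λ^2 + 8λ + 32.
λ = -4 ± 4i: negative real part.

stable spiral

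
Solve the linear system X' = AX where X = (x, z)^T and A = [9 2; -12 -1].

x(t) = c_1e^(3t) + c_2e^(5t), z(t) = -3c_1e^(3t) - 2c_2e^(5t)

Coefficient matrix A = [[9, 2], [-12, -1]].
Characteristic polynomial det(A - λI) = λ^2 - 8λ + 15 = 0.
Eigenvalues λ = 3, 5.
For λ=3: (A-λI) row 1 is [6, 2], so an eigenvector is (1, -3).
For λ=5: (A-λI) row 1 is [4, 2], so an eigenvector is (1, -2).
General solution: c_1e^(3t)(1,-3) + c_2e^(5t)(1,-2).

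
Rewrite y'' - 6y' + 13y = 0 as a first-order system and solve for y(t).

y(t) = C_1e^(3t)cos(2t) + C_2e^(3t)sin(2t)

Let x_1 = y, x_2 = y'. Then x_1' = x_2 and x_2' = -13x_1 + 6x_2.
A = [[0,1],[-13,6]]; det(A-λI) = λ^2 - 6λ + 13.
Eigenvalues λ = 3 ± 2i.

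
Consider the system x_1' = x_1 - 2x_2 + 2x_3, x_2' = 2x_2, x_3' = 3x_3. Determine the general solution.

Coefficient matrix A = [[1, -2, 2], [0, 2, 0], [0, 0, 3]].
det(A - λI) = 0 gives eigenvalues λ = 3, 2, 1.
For λ=3: eigenvector (1,0,1).
For λ=2: eigenvector (-2,1,0).
For λ=1: eigenvector (-1,0,0).
General solution: c_1e^(3t)(1,0,1) + c_2e^(2t)(-2,1,0) + c_3e^(t)(-1,0,0).

x_1(t) = c_1e^(3t) - 2c_2e^(2t) - c_3e^(t), x_2(t) = c_2e^(2t), x_3(t) = c_1e^(3t)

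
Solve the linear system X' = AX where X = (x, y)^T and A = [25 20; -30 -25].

Coefficient matrix A = [[25, 20], [-30, -25]].
Characteristic polynomial det(A - λI) = λ^2 - 25 = 0.
Eigenvalues λ = 5, -5.
For λ=5: (A-λI) row 1 is [20, 20], so an eigenvector is (1, -1).
For λ=-5: (A-λI) row 1 is [30, 20], so an eigenvector is (-2, 3).
General solution: K_1e^(5t)(1,-1) + K_2e^(-5t)(-2,3).

x(t) = K_1e^(5t) - 2K_2e^(-5t), y(t) = -K_1e^(5t) + 3K_2e^(-5t)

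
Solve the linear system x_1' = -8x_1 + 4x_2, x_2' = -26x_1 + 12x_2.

Coefficient matrix A = [[-8, 4], [-26, 12]].
Characteristic polynomial det(A - λI) = λ^2 - 4λ + 8 = 0.
Eigenvalues λ = 2 ± 2i (complex conjugate pair).
For λ=2+2i: an eigenvector is (1,3) - i(1,2) = (1 - i, 3 - 2i).
A real fundamental pair from Re and Im of e^((2+2i)t)v: X_1 = e^(2t)(cos(2t)·(1,3) + sin(2t)·(1,2)), X_2 = e^(2t)(sin(2t)·(1,3) - cos(2t)·(1,2)).
General solution: C_1X_1 + C_2X_2.

x_1(t) = C_1e^(2t)sin(2t) + C_1e^(2t)cos(2t) + C_2e^(2t)sin(2t) - C_2e^(2t)cos(2t), x_2(t) = 2C_1e^(2t)sin(2t) + 3C_1e^(2t)cos(2t) + 3C_2e^(2t)sin(2t) - 2C_2e^(2t)cos(2t)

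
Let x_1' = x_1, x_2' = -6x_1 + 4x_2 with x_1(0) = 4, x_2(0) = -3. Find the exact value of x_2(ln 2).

A = [[1,0],[-6,4]]; eigenvalues λ = 1, 4.
Eigenvectors: (1,2) for λ=1, (0,1) for λ=4.
From the initial condition, c_1 = 4, c_2 = -11.
x_2(ln 2) = (4)(2^1)(2) + (-11)(2^4)(1) = -160.

-160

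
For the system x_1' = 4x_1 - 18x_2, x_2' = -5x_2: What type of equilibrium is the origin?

saddle

A = [[4,-18],[0,-5]]; det(A-λI) = λ^2 + λ - 20.
λ = -5, 4: opposite signs.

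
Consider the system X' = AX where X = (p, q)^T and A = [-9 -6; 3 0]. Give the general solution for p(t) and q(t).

p(t) = -2c_1e^(-6t) - c_2e^(-3t), q(t) = c_1e^(-6t) + c_2e^(-3t)

Coefficient matrix A = [[-9, -6], [3, 0]].
Characteristic polynomial det(A - λI) = λ^2 + 9λ + 18 = 0.
Eigenvalues λ = -6, -3.
For λ=-6: (A-λI) row 1 is [-3, -6], so an eigenvector is (-2, 1).
For λ=-3: (A-λI) row 1 is [-6, -6], so an eigenvector is (-1, 1).
General solution: c_1e^(-6t)(-2,1) + c_2e^(-3t)(-1,1).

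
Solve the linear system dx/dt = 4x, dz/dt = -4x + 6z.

x(t) = -c_2e^(4t), z(t) = c_1e^(6t) - 2c_2e^(4t)

Coefficient matrix A = [[4, 0], [-4, 6]].
Characteristic polynomial det(A - λI) = λ^2 - 10λ + 24 = 0.
Eigenvalues λ = 6, 4.
For λ=6: (A-λI) row 1 is [-2, 0], so an eigenvector is (0, 1).
For λ=4: (A-λI) row 2 is [-4, 2], so an eigenvector is (-1, -2).
General solution: c_1e^(6t)(0,1) + c_2e^(4t)(-1,-2).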